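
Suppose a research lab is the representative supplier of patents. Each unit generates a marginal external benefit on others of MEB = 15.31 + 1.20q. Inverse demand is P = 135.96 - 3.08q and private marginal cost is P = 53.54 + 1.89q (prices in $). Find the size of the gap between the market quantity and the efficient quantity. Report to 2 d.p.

Market equilibrium (private): 53.54 + 1.89q = 135.96 - 3.08q → q_m = 16.5835.
Social marginal cost = private MC − MEB = 38.23 + 0.69q.
Set SMC = demand: 38.23 + 0.69q = 135.96 - 3.08q → q* = 25.9231.
Gap = |16.5835 − 25.9231| = 9.3396.

9.34 units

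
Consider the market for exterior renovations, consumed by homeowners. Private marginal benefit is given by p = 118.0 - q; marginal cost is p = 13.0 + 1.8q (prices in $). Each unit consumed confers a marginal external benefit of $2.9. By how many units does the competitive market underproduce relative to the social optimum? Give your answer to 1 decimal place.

1.0 units

Market equilibrium (private): 13.0 + 1.8q = 118.0 - q → q_m = 37.5000.
Social marginal benefit = demand + MEB = 120.9 - q.
Set SMB = MC: 120.9 - q = 13.0 + 1.8q → q* = 38.5357.
Gap = |37.5000 − 38.5357| = 1.0357.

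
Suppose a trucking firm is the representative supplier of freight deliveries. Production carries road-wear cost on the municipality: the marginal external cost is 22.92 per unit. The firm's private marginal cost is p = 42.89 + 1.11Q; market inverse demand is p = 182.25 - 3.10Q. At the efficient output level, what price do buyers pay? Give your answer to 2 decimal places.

Social marginal cost = private MC + MEC = 65.81 + 1.11Q.
Set SMC = demand: 65.81 + 1.11Q = 182.25 - 3.10Q → Q* = 27.6580.
Consumer price on the demand curve at Q*: 182.25 − 3.10×27.6580 = 96.5102.

P = 96.51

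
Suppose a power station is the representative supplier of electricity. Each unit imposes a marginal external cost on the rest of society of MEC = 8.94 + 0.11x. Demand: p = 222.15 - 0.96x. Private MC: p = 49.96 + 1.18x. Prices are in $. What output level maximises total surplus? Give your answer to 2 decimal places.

x* = 72.56

Social marginal cost = private MC + MEC = 58.90 + 1.29x.
Set SMC = demand: 58.90 + 1.29x = 222.15 - 0.96x → x* = 72.5556.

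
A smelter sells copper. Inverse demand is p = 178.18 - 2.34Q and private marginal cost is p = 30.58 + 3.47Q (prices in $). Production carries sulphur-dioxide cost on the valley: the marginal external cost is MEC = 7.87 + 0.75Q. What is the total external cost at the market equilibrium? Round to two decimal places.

Market equilibrium (private): 30.58 + 3.47Q = 178.18 - 2.34Q → Q_m = 25.4045.
Total external cost = ∫₀^{Q_m} (7.87 + 0.75Q) dQ = 7.87×25.4045 + ½×0.75×25.4045² = 441.9541.

$441.95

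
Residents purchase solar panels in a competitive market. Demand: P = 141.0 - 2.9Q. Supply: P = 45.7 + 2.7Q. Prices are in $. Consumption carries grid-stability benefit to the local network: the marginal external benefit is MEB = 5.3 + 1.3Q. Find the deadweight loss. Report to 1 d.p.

Market equilibrium (private): 45.7 + 2.7Q = 141.0 - 2.9Q → Q_m = 17.0179.
Social marginal benefit = demand + MEB = 146.3 - 1.6Q.
Set SMB = MC: 146.3 - 1.6Q = 45.7 + 2.7Q → Q* = 23.3953.
Height of the DWL triangle at Q_m is SMB(Q_m) − MC(Q_m) = MEB(Q_m) = 27.4232.
DWL = ½ × 6.3774 × 27.4232 = 87.4444.

DWL = $87.4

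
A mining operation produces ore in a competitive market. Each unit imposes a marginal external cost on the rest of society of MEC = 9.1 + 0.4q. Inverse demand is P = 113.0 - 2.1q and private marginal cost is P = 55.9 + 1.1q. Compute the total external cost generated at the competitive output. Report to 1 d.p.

Market equilibrium (private): 55.9 + 1.1q = 113.0 - 2.1q → q_m = 17.8438.
Total external cost = ∫₀^{q_m} (9.1 + 0.4q) dq = 9.1×17.8438 + ½×0.4×17.8438² = 226.0588.

226.1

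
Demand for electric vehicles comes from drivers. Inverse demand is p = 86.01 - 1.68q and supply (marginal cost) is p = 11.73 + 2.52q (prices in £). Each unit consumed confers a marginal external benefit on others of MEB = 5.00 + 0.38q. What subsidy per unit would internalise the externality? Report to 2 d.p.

Social marginal benefit = demand + MEB = 91.01 - 1.30q.
Set SMB = MC: 91.01 - 1.30q = 11.73 + 2.52q → q* = 20.7539.
The Pigouvian subsidy equals MEB at q*: 5.00 + 0.38×20.7539 = 12.8865.

subsidy = £12.89 per unit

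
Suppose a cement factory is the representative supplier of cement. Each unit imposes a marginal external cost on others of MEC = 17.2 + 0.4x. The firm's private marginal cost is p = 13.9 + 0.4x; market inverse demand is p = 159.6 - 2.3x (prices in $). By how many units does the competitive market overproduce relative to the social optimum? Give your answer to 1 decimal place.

Market equilibrium (private): 13.9 + 0.4x = 159.6 - 2.3x → x_m = 53.9630.
Social marginal cost = private MC + MEC = 31.1 + 0.8x.
Set SMC = demand: 31.1 + 0.8x = 159.6 - 2.3x → x* = 41.4516.
Gap = |53.9630 − 41.4516| = 12.5114.

12.5 units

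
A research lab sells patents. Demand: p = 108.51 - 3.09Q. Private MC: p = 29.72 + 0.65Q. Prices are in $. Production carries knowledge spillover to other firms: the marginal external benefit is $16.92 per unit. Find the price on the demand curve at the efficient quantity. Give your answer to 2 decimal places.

P = $29.43

Social marginal cost = private MC − MEB = 12.80 + 0.65Q.
Set SMC = demand: 12.80 + 0.65Q = 108.51 - 3.09Q → Q* = 25.5909.
Consumer price on the demand curve at Q*: 108.51 − 3.09×25.5909 = 29.4341.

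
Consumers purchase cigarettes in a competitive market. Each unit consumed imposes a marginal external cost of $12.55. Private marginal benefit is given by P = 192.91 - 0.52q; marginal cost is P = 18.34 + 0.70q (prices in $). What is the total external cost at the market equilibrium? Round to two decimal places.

Market equilibrium (private): 18.34 + 0.70q = 192.91 - 0.52q → q_m = 143.0902.
Total external cost = MEC × q_m = 12.55 × 143.0902 = 1795.7820.

$1795.78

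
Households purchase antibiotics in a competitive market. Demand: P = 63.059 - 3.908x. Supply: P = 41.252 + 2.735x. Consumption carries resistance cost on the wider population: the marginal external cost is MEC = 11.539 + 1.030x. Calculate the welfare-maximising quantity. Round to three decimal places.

x* = 1.338

Social marginal benefit = demand − MEC = 51.520 - 4.938x.
Set SMB = MC: 51.520 - 4.938x = 41.252 + 2.735x → x* = 1.3382.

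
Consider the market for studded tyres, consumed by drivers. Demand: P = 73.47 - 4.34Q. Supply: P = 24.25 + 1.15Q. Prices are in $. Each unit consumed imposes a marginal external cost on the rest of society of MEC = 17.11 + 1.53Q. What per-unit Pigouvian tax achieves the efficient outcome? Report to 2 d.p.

tax = $24.11 per unit

Social marginal benefit = demand − MEC = 56.36 - 5.87Q.
Set SMB = MC: 56.36 - 5.87Q = 24.25 + 1.15Q → Q* = 4.5741.
The Pigouvian tax equals MEC at Q*: 17.11 + 1.53×4.5741 = 24.1084.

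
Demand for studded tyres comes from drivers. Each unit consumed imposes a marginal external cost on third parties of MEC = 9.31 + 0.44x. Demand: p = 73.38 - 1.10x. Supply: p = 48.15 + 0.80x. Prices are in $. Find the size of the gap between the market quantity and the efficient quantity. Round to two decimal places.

6.48 units

Market equilibrium (private): 48.15 + 0.80x = 73.38 - 1.10x → x_m = 13.2789.
Social marginal benefit = demand − MEC = 64.07 - 1.54x.
Set SMB = MC: 64.07 - 1.54x = 48.15 + 0.80x → x* = 6.8034.
Gap = |13.2789 − 6.8034| = 6.4755.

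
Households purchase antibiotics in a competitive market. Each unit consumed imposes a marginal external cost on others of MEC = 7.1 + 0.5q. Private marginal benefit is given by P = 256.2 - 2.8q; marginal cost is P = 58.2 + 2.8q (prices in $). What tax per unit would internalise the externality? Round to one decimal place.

tax = $22.7 per unit

Social marginal benefit = demand − MEC = 249.1 - 3.3q.
Set SMB = MC: 249.1 - 3.3q = 58.2 + 2.8q → q* = 31.2951.
The Pigouvian tax equals MEC at q*: 7.1 + 0.5×31.2951 = 22.7476.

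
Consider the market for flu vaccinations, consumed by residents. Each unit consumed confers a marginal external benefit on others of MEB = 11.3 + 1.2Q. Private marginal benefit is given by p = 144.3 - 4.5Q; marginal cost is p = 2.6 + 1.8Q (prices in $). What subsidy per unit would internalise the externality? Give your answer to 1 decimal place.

Social marginal benefit = demand + MEB = 155.6 - 3.3Q.
Set SMB = MC: 155.6 - 3.3Q = 2.6 + 1.8Q → Q* = 30.0000.
The Pigouvian subsidy equals MEB at Q*: 11.3 + 1.2×30.0000 = 47.3000.

subsidy = $47.3 per unit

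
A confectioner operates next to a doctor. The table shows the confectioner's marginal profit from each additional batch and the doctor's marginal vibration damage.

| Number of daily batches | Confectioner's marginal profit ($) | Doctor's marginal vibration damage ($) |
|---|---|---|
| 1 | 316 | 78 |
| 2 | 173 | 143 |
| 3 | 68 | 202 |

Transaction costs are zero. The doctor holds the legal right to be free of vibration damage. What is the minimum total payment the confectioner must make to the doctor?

Efficient level: marginal profit ≥ marginal vibration damage through level 2, so k* = 2.
With the doctor holding the right, the confectioner must at least compensate total damage at k*: 78 + 143 = 221.

$221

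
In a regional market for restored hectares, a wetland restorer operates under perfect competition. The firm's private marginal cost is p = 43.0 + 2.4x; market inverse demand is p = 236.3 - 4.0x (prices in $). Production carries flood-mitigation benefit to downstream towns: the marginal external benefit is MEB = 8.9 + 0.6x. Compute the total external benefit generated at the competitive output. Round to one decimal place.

$542.5

Market equilibrium (private): 43.0 + 2.4x = 236.3 - 4.0x → x_m = 30.2031.
Total external benefit = ∫₀^{x_m} (8.9 + 0.6x) dx = 8.9×30.2031 + ½×0.6×30.2031² = 542.4758.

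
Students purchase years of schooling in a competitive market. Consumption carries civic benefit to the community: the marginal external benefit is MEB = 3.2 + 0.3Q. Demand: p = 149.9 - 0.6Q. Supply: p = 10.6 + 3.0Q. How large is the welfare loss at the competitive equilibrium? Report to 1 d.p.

Market equilibrium (private): 10.6 + 3.0Q = 149.9 - 0.6Q → Q_m = 38.6944.
Social marginal benefit = demand + MEB = 153.1 - 0.3Q.
Set SMB = MC: 153.1 - 0.3Q = 10.6 + 3.0Q → Q* = 43.1818.
Height of the DWL triangle at Q_m is SMB(Q_m) − MC(Q_m) = MEB(Q_m) = 14.8083.
DWL = ½ × 4.4874 × 14.8083 = 33.2254.

DWL = 33.2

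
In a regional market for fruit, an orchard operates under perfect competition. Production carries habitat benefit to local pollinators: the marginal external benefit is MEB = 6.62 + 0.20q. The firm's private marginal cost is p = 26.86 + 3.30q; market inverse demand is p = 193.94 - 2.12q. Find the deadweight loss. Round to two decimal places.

DWL = 15.66

Market equilibrium (private): 26.86 + 3.30q = 193.94 - 2.12q → q_m = 30.8266.
Social marginal cost = private MC − MEB = 20.24 + 3.10q.
Set SMC = demand: 20.24 + 3.10q = 193.94 - 2.12q → q* = 33.2759.
Between q* and q_m the wedge demand − SMC runs linearly from 0 to MEB(q_m), so the loss is a triangle.
DWL = ½ × 2.4493 × 12.7853 = 15.6575.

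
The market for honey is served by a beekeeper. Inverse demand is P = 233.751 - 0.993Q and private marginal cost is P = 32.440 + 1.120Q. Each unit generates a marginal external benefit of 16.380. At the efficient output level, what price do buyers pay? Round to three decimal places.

P = 131.448

Social marginal cost = private MC − MEB = 16.060 + 1.120Q.
Set SMC = demand: 16.060 + 1.120Q = 233.751 - 0.993Q → Q* = 103.0246.
Consumer price on the demand curve at Q*: 233.751 − 0.993×103.0246 = 131.4476.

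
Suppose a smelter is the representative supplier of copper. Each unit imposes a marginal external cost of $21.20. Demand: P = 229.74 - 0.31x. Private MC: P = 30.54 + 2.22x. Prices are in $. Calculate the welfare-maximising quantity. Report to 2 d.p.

x* = 70.36

Social marginal cost = private MC + MEC = 51.74 + 2.22x.
Set SMC = demand: 51.74 + 2.22x = 229.74 - 0.31x → x* = 70.3557.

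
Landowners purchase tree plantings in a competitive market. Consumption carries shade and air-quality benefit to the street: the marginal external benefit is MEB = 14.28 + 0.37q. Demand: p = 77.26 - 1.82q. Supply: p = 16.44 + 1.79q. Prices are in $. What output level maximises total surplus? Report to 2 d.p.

q* = 23.18

Social marginal benefit = demand + MEB = 91.54 - 1.45q.
Set SMB = MC: 91.54 - 1.45q = 16.44 + 1.79q → q* = 23.1790.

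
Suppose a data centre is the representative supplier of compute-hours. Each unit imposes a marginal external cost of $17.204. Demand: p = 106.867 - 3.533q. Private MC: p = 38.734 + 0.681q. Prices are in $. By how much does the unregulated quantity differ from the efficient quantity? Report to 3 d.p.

Market equilibrium (private): 38.734 + 0.681q = 106.867 - 3.533q → q_m = 16.1682.
Social marginal cost = private MC + MEC = 55.938 + 0.681q.
Set SMC = demand: 55.938 + 0.681q = 106.867 - 3.533q → q* = 12.0857.
Gap = |16.1682 − 12.0857| = 4.0825.

4.083 units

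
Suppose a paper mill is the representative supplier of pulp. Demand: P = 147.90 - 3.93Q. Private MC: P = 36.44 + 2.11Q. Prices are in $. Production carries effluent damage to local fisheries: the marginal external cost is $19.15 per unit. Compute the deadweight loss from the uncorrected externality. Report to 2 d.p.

Market equilibrium (private): 36.44 + 2.11Q = 147.90 - 3.93Q → Q_m = 18.4536.
Social marginal cost = private MC + MEC = 55.59 + 2.11Q.
Set SMC = demand: 55.59 + 2.11Q = 147.90 - 3.93Q → Q* = 15.2831.
Between Q* and Q_m the wedge SMC − demand runs linearly from 0 to MEC(Q_m), so the loss is a triangle.
DWL = ½ × 3.1705 × 19.1500 = 30.3575.

DWL = $30.36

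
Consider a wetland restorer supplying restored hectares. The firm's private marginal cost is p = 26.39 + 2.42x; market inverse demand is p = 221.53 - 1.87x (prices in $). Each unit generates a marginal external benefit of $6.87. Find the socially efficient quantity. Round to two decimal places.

x* = 47.09

Social marginal cost = private MC − MEB = 19.52 + 2.42x.
Set SMC = demand: 19.52 + 2.42x = 221.53 - 1.87x → x* = 47.0886.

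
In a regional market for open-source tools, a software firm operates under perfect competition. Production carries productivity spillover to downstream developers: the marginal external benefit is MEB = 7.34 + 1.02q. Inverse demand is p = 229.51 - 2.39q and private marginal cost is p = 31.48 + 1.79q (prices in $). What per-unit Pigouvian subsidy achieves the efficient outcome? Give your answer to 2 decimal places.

subsidy = $73.63 per unit

Social marginal cost = private MC − MEB = 24.14 + 0.77q.
Set SMC = demand: 24.14 + 0.77q = 229.51 - 2.39q → q* = 64.9905.
The Pigouvian subsidy equals MEB at q*: 7.34 + 1.02×64.9905 = 73.6303.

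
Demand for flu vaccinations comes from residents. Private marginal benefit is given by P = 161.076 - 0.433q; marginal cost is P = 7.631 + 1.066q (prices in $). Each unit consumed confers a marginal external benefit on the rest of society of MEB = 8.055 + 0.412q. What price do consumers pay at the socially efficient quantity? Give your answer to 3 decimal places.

P = $96.743

Social marginal benefit = demand + MEB = 169.131 - 0.021q.
Set SMB = MC: 169.131 - 0.021q = 7.631 + 1.066q → q* = 148.5741.
Consumer price on the demand curve at q*: 161.076 − 0.433×148.5741 = 96.7434.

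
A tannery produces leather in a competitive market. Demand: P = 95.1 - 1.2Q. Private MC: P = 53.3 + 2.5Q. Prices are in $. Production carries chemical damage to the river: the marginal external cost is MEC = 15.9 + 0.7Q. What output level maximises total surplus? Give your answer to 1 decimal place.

Q* = 5.9

Social marginal cost = private MC + MEC = 69.2 + 3.2Q.
Set SMC = demand: 69.2 + 3.2Q = 95.1 - 1.2Q → Q* = 5.8864.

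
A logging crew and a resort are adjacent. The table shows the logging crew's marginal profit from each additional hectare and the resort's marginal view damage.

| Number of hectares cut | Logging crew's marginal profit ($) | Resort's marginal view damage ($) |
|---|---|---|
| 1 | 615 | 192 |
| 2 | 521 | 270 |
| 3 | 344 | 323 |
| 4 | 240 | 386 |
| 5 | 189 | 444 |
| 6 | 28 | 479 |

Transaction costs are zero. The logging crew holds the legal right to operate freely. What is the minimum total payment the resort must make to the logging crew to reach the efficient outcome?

Left alone the logging crew would choose level 6 (marginal profit stays positive).
Efficient level: k* = 3 (marginal profit ≥ marginal view damage through 3).
The resort must at least cover the logging crew's forgone profit from cutting 6→3: 240 + 189 + 28 = 457.

$457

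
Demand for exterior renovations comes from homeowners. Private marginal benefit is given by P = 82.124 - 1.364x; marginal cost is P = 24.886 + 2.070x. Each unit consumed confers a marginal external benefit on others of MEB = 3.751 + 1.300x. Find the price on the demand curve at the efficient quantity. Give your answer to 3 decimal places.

P = 43.141

Social marginal benefit = demand + MEB = 85.875 - 0.064x.
Set SMB = MC: 85.875 - 0.064x = 24.886 + 2.070x → x* = 28.5797.
Consumer price on the demand curve at x*: 82.124 − 1.364×28.5797 = 43.1413.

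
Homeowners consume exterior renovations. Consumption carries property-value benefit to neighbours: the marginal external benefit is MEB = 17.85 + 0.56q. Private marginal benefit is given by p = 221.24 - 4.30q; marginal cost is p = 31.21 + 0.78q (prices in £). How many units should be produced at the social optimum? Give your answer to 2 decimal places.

Social marginal benefit = demand + MEB = 239.09 - 3.74q.
Set SMB = MC: 239.09 - 3.74q = 31.21 + 0.78q → q* = 45.9912.

q* = 45.99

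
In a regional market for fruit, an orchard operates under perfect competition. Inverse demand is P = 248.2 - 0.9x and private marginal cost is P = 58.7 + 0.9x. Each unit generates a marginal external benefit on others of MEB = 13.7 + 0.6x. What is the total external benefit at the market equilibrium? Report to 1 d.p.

Market equilibrium (private): 58.7 + 0.9x = 248.2 - 0.9x → x_m = 105.2778.
Total external benefit = ∫₀^{x_m} (13.7 + 0.6x) dx = 13.7×105.2778 + ½×0.6×105.2778² = 4767.3304.

4767.3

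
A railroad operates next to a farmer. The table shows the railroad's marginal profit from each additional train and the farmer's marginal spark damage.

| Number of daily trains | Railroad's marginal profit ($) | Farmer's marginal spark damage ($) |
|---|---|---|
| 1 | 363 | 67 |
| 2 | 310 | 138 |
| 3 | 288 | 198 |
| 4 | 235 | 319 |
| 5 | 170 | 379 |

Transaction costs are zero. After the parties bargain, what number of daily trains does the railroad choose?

Bargaining reaches the level where marginal profit last exceeds marginal spark damage.
That holds through level 3 (288 ≥ 198) but not at 4 (235 < 319).

3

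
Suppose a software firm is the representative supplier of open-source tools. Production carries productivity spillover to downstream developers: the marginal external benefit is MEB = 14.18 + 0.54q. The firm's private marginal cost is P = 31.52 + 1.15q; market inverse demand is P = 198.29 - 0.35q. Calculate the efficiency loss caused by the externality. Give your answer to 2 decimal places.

Market equilibrium (private): 31.52 + 1.15q = 198.29 - 0.35q → q_m = 111.1800.
Social marginal cost = private MC − MEB = 17.34 + 0.61q.
Set SMC = demand: 17.34 + 0.61q = 198.29 - 0.35q → q* = 188.4896.
The loss is the area between SMC and demand from q* to q_m; with linear curves that's a triangle of height MEB(q_m).
DWL = ½ × 77.3096 × 74.2172 = 2868.8510.

DWL = 2868.85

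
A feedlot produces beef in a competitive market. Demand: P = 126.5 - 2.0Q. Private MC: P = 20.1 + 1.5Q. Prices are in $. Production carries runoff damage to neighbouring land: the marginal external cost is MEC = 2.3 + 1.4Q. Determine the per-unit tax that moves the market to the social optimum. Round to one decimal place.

tax = $32.0 per unit

Social marginal cost = private MC + MEC = 22.4 + 2.9Q.
Set SMC = demand: 22.4 + 2.9Q = 126.5 - 2.0Q → Q* = 21.2449.
The Pigouvian tax equals MEC at Q*: 2.3 + 1.4×21.2449 = 32.0429.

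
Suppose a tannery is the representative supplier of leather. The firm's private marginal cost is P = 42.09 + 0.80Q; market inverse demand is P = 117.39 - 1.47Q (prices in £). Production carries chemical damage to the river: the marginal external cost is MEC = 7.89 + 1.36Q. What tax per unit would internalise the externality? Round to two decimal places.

tax = £33.15 per unit

Social marginal cost = private MC + MEC = 49.98 + 2.16Q.
Set SMC = demand: 49.98 + 2.16Q = 117.39 - 1.47Q → Q* = 18.5702.
The Pigouvian tax equals MEC at Q*: 7.89 + 1.36×18.5702 = 33.1455.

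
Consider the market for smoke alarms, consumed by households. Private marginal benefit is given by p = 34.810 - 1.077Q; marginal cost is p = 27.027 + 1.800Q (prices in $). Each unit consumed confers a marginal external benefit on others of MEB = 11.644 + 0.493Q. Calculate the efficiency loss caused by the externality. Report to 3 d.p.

DWL = $35.323

Market equilibrium (private): 27.027 + 1.800Q = 34.810 - 1.077Q → Q_m = 2.7052.
Social marginal benefit = demand + MEB = 46.454 - 0.584Q.
Set SMB = MC: 46.454 - 0.584Q = 27.027 + 1.800Q → Q* = 8.1489.
Between Q* and Q_m the wedge SMB − MC runs linearly from 0 to MEB(Q_m), so the loss is a triangle.
DWL = ½ × 5.4437 × 12.9777 = 35.3234.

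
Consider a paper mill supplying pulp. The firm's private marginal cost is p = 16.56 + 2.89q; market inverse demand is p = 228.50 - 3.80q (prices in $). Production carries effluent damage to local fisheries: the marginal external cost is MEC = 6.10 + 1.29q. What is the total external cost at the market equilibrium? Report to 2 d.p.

$840.59

Market equilibrium (private): 16.56 + 2.89q = 228.50 - 3.80q → q_m = 31.6801.
Total external cost = ∫₀^{q_m} (6.10 + 1.29q) dq = 6.10×31.6801 + ½×1.29×31.6801² = 840.5891.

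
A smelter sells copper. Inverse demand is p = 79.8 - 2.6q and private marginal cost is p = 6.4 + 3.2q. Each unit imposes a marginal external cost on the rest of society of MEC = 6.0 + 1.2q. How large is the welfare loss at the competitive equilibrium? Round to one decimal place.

DWL = 32.1

Market equilibrium (private): 6.4 + 3.2q = 79.8 - 2.6q → q_m = 12.6552.
Social marginal cost = private MC + MEC = 12.4 + 4.4q.
Set SMC = demand: 12.4 + 4.4q = 79.8 - 2.6q → q* = 9.6286.
Between q* and q_m the wedge SMC − demand runs linearly from 0 to MEC(q_m), so the loss is a triangle.
DWL = ½ × 3.0266 × 21.1862 = 32.0611.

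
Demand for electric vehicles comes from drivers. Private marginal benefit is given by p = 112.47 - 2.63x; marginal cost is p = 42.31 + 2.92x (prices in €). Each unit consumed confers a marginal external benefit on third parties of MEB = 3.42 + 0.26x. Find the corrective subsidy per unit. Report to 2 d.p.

Social marginal benefit = demand + MEB = 115.89 - 2.37x.
Set SMB = MC: 115.89 - 2.37x = 42.31 + 2.92x → x* = 13.9093.
The Pigouvian subsidy equals MEB at x*: 3.42 + 0.26×13.9093 = 7.0364.

subsidy = €7.04 per unit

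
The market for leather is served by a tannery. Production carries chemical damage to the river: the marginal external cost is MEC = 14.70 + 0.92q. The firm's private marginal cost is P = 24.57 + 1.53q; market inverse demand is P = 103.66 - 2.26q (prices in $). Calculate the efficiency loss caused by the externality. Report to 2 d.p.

Market equilibrium (private): 24.57 + 1.53q = 103.66 - 2.26q → q_m = 20.8681.
Social marginal cost = private MC + MEC = 39.27 + 2.45q.
Set SMC = demand: 39.27 + 2.45q = 103.66 - 2.26q → q* = 13.6709.
The loss is the area between SMC and demand from q* to q_m; with linear curves that's a triangle of height MEC(q_m).
DWL = ½ × 7.1972 × 33.8986 = 121.9875.

DWL = $121.99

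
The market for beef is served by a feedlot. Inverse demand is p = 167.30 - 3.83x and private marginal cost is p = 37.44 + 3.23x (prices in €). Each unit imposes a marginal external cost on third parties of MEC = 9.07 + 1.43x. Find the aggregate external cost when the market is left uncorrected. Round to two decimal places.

Market equilibrium (private): 37.44 + 3.23x = 167.30 - 3.83x → x_m = 18.3938.
Total external cost = ∫₀^{x_m} (9.07 + 1.43x) dx = 9.07×18.3938 + ½×1.43×18.3938² = 408.7391.

€408.74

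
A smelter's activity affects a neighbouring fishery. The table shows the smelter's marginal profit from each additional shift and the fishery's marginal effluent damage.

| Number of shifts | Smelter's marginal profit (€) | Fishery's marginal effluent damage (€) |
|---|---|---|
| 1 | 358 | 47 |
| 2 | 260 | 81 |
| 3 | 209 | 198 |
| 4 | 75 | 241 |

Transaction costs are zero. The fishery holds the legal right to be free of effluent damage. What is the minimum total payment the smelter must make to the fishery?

€326

Efficient level: marginal profit ≥ marginal effluent damage through level 3, so k* = 3.
With the fishery holding the right, the smelter must at least compensate total damage at k*: 47 + 81 + 198 = 326.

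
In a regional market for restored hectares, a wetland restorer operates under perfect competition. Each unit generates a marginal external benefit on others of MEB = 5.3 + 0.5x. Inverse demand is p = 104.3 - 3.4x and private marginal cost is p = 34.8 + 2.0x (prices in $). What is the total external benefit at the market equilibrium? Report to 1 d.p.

$109.6

Market equilibrium (private): 34.8 + 2.0x = 104.3 - 3.4x → x_m = 12.8704.
Total external benefit = ∫₀^{x_m} (5.3 + 0.5x) dx = 5.3×12.8704 + ½×0.5×12.8704² = 109.6249.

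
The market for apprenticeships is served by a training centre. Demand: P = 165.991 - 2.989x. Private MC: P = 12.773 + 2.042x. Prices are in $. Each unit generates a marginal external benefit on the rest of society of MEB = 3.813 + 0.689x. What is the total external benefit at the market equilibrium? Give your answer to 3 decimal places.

$435.646

Market equilibrium (private): 12.773 + 2.042x = 165.991 - 2.989x → x_m = 30.4548.
Total external benefit = ∫₀^{x_m} (3.813 + 0.689x) dx = 3.813×30.4548 + ½×0.689×30.4548² = 435.6461.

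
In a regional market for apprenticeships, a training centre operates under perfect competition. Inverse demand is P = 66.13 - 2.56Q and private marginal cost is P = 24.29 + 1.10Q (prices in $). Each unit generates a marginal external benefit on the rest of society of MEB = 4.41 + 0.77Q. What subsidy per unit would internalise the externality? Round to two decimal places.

subsidy = $16.73 per unit

Social marginal cost = private MC − MEB = 19.88 + 0.33Q.
Set SMC = demand: 19.88 + 0.33Q = 66.13 - 2.56Q → Q* = 16.0035.
The Pigouvian subsidy equals MEB at Q*: 4.41 + 0.77×16.0035 = 16.7327.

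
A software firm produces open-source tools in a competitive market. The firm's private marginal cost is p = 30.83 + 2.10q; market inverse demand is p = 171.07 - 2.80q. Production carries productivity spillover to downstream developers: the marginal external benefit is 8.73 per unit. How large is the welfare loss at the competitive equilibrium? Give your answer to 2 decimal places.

Market equilibrium (private): 30.83 + 2.10q = 171.07 - 2.80q → q_m = 28.6204.
Social marginal cost = private MC − MEB = 22.10 + 2.10q.
Set SMC = demand: 22.10 + 2.10q = 171.07 - 2.80q → q* = 30.4020.
The loss is the area between SMC and demand from q* to q_m; with linear curves that's a triangle of height MEB(q_m).
DWL = ½ × 1.7816 × 8.7300 = 7.7767.

DWL = 7.78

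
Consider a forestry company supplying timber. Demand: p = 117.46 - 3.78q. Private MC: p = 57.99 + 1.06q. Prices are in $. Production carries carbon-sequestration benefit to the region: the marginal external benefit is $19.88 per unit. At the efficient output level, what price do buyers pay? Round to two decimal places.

Social marginal cost = private MC − MEB = 38.11 + 1.06q.
Set SMC = demand: 38.11 + 1.06q = 117.46 - 3.78q → q* = 16.3946.
Consumer price on the demand curve at q*: 117.46 − 3.78×16.3946 = 55.4884.

P = $55.49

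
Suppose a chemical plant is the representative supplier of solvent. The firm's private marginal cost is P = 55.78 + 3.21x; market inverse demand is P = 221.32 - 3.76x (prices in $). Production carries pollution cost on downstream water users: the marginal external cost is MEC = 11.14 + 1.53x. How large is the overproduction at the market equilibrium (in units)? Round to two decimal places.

5.59 units

Market equilibrium (private): 55.78 + 3.21x = 221.32 - 3.76x → x_m = 23.7504.
Social marginal cost = private MC + MEC = 66.92 + 4.74x.
Set SMC = demand: 66.92 + 4.74x = 221.32 - 3.76x → x* = 18.1647.
Gap = |23.7504 − 18.1647| = 5.5857.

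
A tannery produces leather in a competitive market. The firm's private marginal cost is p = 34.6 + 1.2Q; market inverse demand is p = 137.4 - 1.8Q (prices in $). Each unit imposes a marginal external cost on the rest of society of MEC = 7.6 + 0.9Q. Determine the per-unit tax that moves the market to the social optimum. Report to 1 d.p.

tax = $29.6 per unit

Social marginal cost = private MC + MEC = 42.2 + 2.1Q.
Set SMC = demand: 42.2 + 2.1Q = 137.4 - 1.8Q → Q* = 24.4103.
The Pigouvian tax equals MEC at Q*: 7.6 + 0.9×24.4103 = 29.5693.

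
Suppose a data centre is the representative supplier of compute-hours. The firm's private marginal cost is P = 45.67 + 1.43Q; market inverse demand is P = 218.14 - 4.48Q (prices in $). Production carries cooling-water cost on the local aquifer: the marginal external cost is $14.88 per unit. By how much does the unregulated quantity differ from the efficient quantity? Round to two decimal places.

2.52 units

Market equilibrium (private): 45.67 + 1.43Q = 218.14 - 4.48Q → Q_m = 29.1827.
Social marginal cost = private MC + MEC = 60.55 + 1.43Q.
Set SMC = demand: 60.55 + 1.43Q = 218.14 - 4.48Q → Q* = 26.6650.
Gap = |29.1827 − 26.6650| = 2.5177.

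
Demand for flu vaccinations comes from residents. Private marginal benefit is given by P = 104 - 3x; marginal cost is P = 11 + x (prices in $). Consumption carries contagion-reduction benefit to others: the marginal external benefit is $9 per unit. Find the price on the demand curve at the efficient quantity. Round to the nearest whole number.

Social marginal benefit = demand + MEB = 113 - 3x.
Set SMB = MC: 113 - 3x = 11 + x → x* = 25.5000.
Consumer price on the demand curve at x*: 104 − 3×25.5000 = 27.5000.

P = $28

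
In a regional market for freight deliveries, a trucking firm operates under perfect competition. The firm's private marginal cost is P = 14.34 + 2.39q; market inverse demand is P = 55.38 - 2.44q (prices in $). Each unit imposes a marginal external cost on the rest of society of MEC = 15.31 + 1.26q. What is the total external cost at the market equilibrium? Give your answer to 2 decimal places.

Market equilibrium (private): 14.34 + 2.39q = 55.38 - 2.44q → q_m = 8.4969.
Total external cost = ∫₀^{q_m} (15.31 + 1.26q) dq = 15.31×8.4969 + ½×1.26×8.4969² = 175.5718.

$175.57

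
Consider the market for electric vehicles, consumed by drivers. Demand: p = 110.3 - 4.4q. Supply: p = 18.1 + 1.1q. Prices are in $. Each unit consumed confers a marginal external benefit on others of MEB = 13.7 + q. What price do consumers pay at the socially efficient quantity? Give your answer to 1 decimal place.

Social marginal benefit = demand + MEB = 124.0 - 3.4q.
Set SMB = MC: 124.0 - 3.4q = 18.1 + 1.1q → q* = 23.5333.
Consumer price on the demand curve at q*: 110.3 − 4.4×23.5333 = 6.7535.

P = $6.8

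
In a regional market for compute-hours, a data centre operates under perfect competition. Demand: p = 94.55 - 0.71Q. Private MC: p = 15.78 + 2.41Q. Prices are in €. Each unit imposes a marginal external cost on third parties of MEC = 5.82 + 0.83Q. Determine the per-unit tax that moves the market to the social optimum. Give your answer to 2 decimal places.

Social marginal cost = private MC + MEC = 21.60 + 3.24Q.
Set SMC = demand: 21.60 + 3.24Q = 94.55 - 0.71Q → Q* = 18.4684.
The Pigouvian tax equals MEC at Q*: 5.82 + 0.83×18.4684 = 21.1488.

tax = €21.15 per unit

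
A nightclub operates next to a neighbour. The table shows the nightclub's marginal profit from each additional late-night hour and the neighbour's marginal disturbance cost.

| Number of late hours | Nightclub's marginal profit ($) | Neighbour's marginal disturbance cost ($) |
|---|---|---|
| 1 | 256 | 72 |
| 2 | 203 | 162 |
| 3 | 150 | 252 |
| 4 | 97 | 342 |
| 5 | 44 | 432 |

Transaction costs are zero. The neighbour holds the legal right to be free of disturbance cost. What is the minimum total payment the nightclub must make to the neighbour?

$234

Efficient level: marginal profit ≥ marginal disturbance cost through level 2, so k* = 2.
With the neighbour holding the right, the nightclub must at least compensate total damage at k*: 72 + 162 = 234.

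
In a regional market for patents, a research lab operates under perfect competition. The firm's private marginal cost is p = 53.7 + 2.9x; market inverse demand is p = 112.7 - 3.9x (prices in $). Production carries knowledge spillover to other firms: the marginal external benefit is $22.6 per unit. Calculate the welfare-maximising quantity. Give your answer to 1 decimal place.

x* = 12.0

Social marginal cost = private MC − MEB = 31.1 + 2.9x.
Set SMC = demand: 31.1 + 2.9x = 112.7 - 3.9x → x* = 12.0000.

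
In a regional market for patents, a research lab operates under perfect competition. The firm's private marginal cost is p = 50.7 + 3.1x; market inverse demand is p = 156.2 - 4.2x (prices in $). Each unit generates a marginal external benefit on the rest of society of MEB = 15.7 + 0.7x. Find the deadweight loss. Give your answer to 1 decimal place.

Market equilibrium (private): 50.7 + 3.1x = 156.2 - 4.2x → x_m = 14.4521.
Social marginal cost = private MC − MEB = 35.0 + 2.4x.
Set SMC = demand: 35.0 + 2.4x = 156.2 - 4.2x → x* = 18.3636.
Height of the DWL triangle at x_m is demand(x_m) − SMC(x_m) = MEB(x_m) = 25.8164.
DWL = ½ × 3.9115 × 25.8164 = 50.4904.

DWL = $50.5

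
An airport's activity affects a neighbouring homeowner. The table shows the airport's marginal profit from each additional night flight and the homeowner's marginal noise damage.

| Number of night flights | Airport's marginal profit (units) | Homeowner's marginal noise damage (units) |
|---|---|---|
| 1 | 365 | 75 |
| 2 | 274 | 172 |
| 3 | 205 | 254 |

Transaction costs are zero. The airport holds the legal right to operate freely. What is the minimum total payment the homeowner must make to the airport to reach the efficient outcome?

Left alone the airport would choose level 3 (marginal profit stays positive).
Efficient level: k* = 2 (marginal profit ≥ marginal noise damage through 2).
The homeowner must at least cover the airport's forgone profit from cutting 3→2: 205 = 205.

205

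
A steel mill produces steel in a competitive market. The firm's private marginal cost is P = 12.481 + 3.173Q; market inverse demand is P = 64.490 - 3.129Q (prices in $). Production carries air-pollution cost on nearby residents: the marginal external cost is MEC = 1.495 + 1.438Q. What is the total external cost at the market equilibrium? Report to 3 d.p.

$61.308

Market equilibrium (private): 12.481 + 3.173Q = 64.490 - 3.129Q → Q_m = 8.2528.
Total external cost = ∫₀^{Q_m} (1.495 + 1.438Q) dQ = 1.495×8.2528 + ½×1.438×8.2528² = 61.3081.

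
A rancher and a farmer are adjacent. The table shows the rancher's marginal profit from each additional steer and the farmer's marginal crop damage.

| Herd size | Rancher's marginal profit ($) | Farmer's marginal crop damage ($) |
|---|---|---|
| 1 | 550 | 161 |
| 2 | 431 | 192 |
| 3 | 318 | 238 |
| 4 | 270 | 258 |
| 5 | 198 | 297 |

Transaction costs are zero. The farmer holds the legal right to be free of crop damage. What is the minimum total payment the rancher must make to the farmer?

$849

Efficient level: marginal profit ≥ marginal crop damage through level 4, so k* = 4.
With the farmer holding the right, the rancher must at least compensate total damage at k*: 161 + 192 + 238 + 258 = 849.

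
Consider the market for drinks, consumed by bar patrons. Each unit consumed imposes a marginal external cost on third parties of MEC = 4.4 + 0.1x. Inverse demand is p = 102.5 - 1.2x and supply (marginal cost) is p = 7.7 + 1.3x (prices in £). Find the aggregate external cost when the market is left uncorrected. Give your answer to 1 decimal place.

Market equilibrium (private): 7.7 + 1.3x = 102.5 - 1.2x → x_m = 37.9200.
Total external cost = ∫₀^{x_m} (4.4 + 0.1x) dx = 4.4×37.9200 + ½×0.1×37.9200² = 238.7443.

£238.7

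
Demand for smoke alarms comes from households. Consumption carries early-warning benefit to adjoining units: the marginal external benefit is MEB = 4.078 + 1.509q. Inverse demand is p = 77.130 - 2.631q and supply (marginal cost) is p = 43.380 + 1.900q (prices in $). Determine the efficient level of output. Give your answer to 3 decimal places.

Social marginal benefit = demand + MEB = 81.208 - 1.122q.
Set SMB = MC: 81.208 - 1.122q = 43.380 + 1.900q → q* = 12.5175.

q* = 12.518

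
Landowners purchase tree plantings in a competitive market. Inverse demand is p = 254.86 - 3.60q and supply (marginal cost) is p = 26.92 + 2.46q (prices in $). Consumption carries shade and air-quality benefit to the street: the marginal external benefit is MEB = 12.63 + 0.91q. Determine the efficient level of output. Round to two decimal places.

q* = 46.71

Social marginal benefit = demand + MEB = 267.49 - 2.69q.
Set SMB = MC: 267.49 - 2.69q = 26.92 + 2.46q → q* = 46.7126.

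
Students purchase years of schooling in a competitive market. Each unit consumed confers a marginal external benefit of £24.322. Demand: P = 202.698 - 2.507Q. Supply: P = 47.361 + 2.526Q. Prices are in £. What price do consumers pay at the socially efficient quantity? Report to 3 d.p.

P = £113.208

Social marginal benefit = demand + MEB = 227.020 - 2.507Q.
Set SMB = MC: 227.020 - 2.507Q = 47.361 + 2.526Q → Q* = 35.6962.
Consumer price on the demand curve at Q*: 202.698 − 2.507×35.6962 = 113.2076.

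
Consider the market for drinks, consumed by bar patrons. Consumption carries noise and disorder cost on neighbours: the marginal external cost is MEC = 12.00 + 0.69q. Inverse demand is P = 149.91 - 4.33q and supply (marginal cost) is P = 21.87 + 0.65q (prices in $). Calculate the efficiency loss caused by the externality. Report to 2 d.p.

DWL = $78.00

Market equilibrium (private): 21.87 + 0.65q = 149.91 - 4.33q → q_m = 25.7108.
Social marginal benefit = demand − MEC = 137.91 - 5.02q.
Set SMB = MC: 137.91 - 5.02q = 21.87 + 0.65q → q* = 20.4656.
The welfare-loss triangle has base |q_m − q*| and height MEC(q_m) (the vertical gap between SMB and MC is zero at q* and MEC at q_m).
DWL = ½ × 5.2452 × 29.7405 = 77.9974.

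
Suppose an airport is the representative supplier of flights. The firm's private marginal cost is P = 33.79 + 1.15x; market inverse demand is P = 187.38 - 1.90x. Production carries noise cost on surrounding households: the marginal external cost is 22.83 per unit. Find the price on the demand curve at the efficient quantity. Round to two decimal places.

P = 105.92

Social marginal cost = private MC + MEC = 56.62 + 1.15x.
Set SMC = demand: 56.62 + 1.15x = 187.38 - 1.90x → x* = 42.8721.
Consumer price on the demand curve at x*: 187.38 − 1.90×42.8721 = 105.9230.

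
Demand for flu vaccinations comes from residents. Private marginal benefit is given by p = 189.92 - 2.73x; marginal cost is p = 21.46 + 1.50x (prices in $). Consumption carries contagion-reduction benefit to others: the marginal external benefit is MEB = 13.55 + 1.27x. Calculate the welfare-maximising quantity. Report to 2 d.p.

x* = 61.49

Social marginal benefit = demand + MEB = 203.47 - 1.46x.
Set SMB = MC: 203.47 - 1.46x = 21.46 + 1.50x → x* = 61.4899.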